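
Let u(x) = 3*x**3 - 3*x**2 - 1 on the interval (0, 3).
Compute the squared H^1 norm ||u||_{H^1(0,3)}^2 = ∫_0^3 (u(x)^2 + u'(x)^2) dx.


||u||_{H^1}^2 = 42999/14

The H^1 norm (squared) on an interval (0, L) is
  ||u||_{H^1}^2 = ∫_0^L u(x)^2 dx + ∫_0^L u'(x)^2 dx.
Compute u'(x) = 9*x**2 - 6*x.
Then u(x)^2 = 9*x**6 - 18*x**5 + 9*x**4 - 6*x**3 + 6*x**2 + 1 and u'(x)^2 = 81*x**4 - 108*x**3 + 36*x**2.
Integrate each monomial from 0 to 3 using ∫_0^3 c·x^n dx = c·3^(n+1)/(n+1):
  ∫_0^3 u(x)^2 dx = ∫_0^3 (9*x^6 - 18*x^5 + 9*x^4 - 6*x^3 + 6*x^2 + 1) dx. Term by term:
    ∫_0^3 9*x^6 dx = 19683/7;  ∫_0^3 -18*x^5 dx = -2187;  ∫_0^3 9*x^4 dx = 2187/5;
    ∫_0^3 -6*x^3 dx = -243/2;  ∫_0^3 6*x^2 dx = 54;  ∫_0^3 1 dx = 3.
  Sum: 19683/7 − 2187 + 2187/5 − 243/2 + 54 + 3 = 69843/70.
  ∫_0^3 u'(x)^2 dx = ∫_0^3 (81*x^4 - 108*x^3 + 36*x^2) dx. Term by term:
    ∫_0^3 81*x^4 dx = 19683/5;  ∫_0^3 -108*x^3 dx = -2187;  ∫_0^3 36*x^2 dx = 324.
  Sum: 19683/5 − 2187 + 324 = 10368/5.
Adding: ||u||_{H^1}^2 = 69843/70 + 10368/5 = 42999/14.


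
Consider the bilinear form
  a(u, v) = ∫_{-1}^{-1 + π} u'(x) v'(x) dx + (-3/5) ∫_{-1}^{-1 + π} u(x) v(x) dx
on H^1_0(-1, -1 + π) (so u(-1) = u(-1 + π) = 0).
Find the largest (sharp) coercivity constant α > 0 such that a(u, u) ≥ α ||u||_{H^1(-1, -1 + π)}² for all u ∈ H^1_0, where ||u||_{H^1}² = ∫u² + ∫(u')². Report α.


α = 1/5

Coercivity of a(·,·) on H^1_0(-1, -1 + π) means a(u, u) ≥ α ||u||_{H^1}² for every u ∈ H^1_0.
The interval has length L = π, and Poincaré/coercivity depend only on L. Here a(u, u) = ∫(u')² + (-3/5)·∫u².
Here c = -3/5 < 0 with |c| < (π/L)² = 1, so coercivity still holds. The condition a(u,u) ≥ α||u||_{H^1}² reads (1−α)∫(u')² ≥ (α−c)∫u². Any admissible α is ≤ 1 (rapidly oscillating u have ∫u²/∫(u')² → 0), and α = 1 would force 0 ≥ (1−c)∫u², impossible since c < 1; so 1−α > 0. By the sharp Poincaré inequality on H^1_0 of an interval of length L, ∫(u')² ≥ (π/L)²∫u² with equality for the first sine mode sin(π(x−x₀)/L) (x₀ the left endpoint), so the inequality holds for all u iff (1−α)(π/L)² ≥ α − c, i.e. α ≤ ((π/L)² + c)/((π/L)² + 1) = (1 + c(L/π)²)/(1 + (L/π)²). (Direct route, valid since c ≤ 0: Poincaré gives c∫u² ≥ c(L/π)²∫(u')², so a(u,u) ≥ (1 + c(L/π)²)∫(u')², while ||u||_{H^1}² ≤ (1 + (L/π)²)∫(u')²; dividing yields the same α.) With (π/L)² = 1 and c = -3/5, the largest admissible constant is α = ((π/L)² + c)/((π/L)² + 1).
Simplifying, α = 1/5.


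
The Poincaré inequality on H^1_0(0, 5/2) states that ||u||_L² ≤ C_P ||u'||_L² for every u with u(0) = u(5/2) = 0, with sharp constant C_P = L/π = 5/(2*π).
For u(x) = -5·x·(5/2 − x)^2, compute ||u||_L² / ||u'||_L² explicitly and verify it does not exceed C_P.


||u||_L² / ||u'||_L² = 5*sqrt(14)/28 < C_P = 5/(2*π).

u(x) = -5·x·(5/2 − x)^2, so u'(x) = -15*x^2 + 50*x - 125/4.
u(x) = -5·x·(5/2 − x)^2 vanishes at x = 0 and x = 5/2, so u ∈ H^1_0(0, 5/2). Differentiate via the product rule and integrate the resulting polynomials term by term.
  ∫_0^5/2 u² dx = ∫_0^5/2 (25*x^6 - 250*x^5 + 1875*x^4/2 - 3125*x^3/2 + 15625*x^2/16) dx. Term by term:
    ∫_0^5/2 25*x^6 dx = 1953125/896;  ∫_0^5/2 -250*x^5 dx = -1953125/192;  ∫_0^5/2 1875*x^4/2 dx = 1171875/64;
    ∫_0^5/2 -3125*x^3/2 dx = -1953125/128;  ∫_0^5/2 15625*x^2/16 dx = 1953125/384.
  Sum: 1953125/896 − 1953125/192 + 1171875/64 − 1953125/128 + 1953125/384 = 390625/2688.
  ∫_0^5/2 (u')² dx = ∫_0^5/2 (225*x^4 - 1500*x^3 + 6875*x^2/2 - 3125*x + 15625/16) dx. Term by term:
    ∫_0^5/2 225*x^4 dx = 140625/32;  ∫_0^5/2 -1500*x^3 dx = -234375/16;  ∫_0^5/2 6875*x^2/2 dx = 859375/48;
    ∫_0^5/2 -3125*x dx = -78125/8;  ∫_0^5/2 15625/16 dx = 78125/32.
  Sum: 140625/32 − 234375/16 + 859375/48 − 78125/8 + 78125/32 = 15625/48.
∫_0^5/2 u² dx = 390625/2688, so ||u||_L² = 625*sqrt(42)/336.
∫_0^5/2 (u')² dx = 15625/48, so ||u'||_L² = 125*sqrt(3)/12.
Ratio ||u||_L² / ||u'||_L² = 5*sqrt(14)/28.
Sharp Poincaré constant on H^1_0(0, 5/2) is C_P = L/π = 5/(2*π), achieved by sin(2*π/5·x).
A polynomial bump cannot attain the sharp Poincaré constant (only the first sine eigenfunction does), so the ratio is strictly less than C_P, consistent with ||u||_L² ≤ C_P ||u'||_L².


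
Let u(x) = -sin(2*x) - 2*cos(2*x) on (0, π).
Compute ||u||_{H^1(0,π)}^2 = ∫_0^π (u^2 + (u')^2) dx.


||u||_{H^1(0,π)}^2 = 25*π/2

u'(x) = 4*sin(2*x) - 2*cos(2*x).
Expand u² and (u')² and integrate term by term on (0, π), using: for integers n ≥ 1, ∫_0^π sin²(nx) dx = ∫_0^π cos²(nx) dx = π/2; for n ≠ n', ∫_0^π sin(nx)sin(n'x) dx = ∫_0^π cos(nx)cos(n'x) dx = 0; and by product-to-sum, ∫_0^π sin(nx)cos(n'x) dx = ½∫_0^π [sin((n+n')x) + sin((n−n')x)] dx, which is 0 when n+n' is even and 2n/(n²−n'²) when n+n' is odd (it need not vanish on (0, π)).
  u² squared terms: (-1)²·∫sin(2x)² dx = 1·π/2 = π/2;  (-2)²·∫cos(2x)² dx = 4·π/2 = 2*π.
  u² cross terms: 2·(-1)·(-2)·∫sin(2x)·cos(2x) dx = 4·(0) = 0.
  So ∫_0^π u² dx = π/2 + 2*π + 0 = 5*π/2.
  (u')² squared terms: (-2)²·∫cos(2x)² dx = 4·π/2 = 2*π;  (4)²·∫sin(2x)² dx = 16·π/2 = 8*π.
  (u')² cross terms: 2·(-2)·(4)·∫cos(2x)·sin(2x) dx = -16·(0) = 0.
  So ∫_0^π (u')² dx = 2*π + 8*π + 0 = 10*π.
||u||_{H^1}^2 = (5*π/2) + (10*π) = 25*π/2.


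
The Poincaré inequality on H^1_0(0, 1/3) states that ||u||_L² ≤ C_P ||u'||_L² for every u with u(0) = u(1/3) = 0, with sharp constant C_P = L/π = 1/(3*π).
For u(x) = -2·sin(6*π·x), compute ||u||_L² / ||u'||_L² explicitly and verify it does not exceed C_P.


||u||_L² / ||u'||_L² = 1/(6*π) < C_P = 1/(3*π).

u(x) = -2·sin(6*π·x), so u'(x) = -12*π*cos(6*π*x).
Writing u(x) = A·sin(kπx/L) with A = -2 and k = 2, use ∫_0^L sin²(kπx/L) dx = L/2 and ∫_0^L cos²(kπx/L) dx = L/2.
u² = 4·sin²(6*π·x) and (u')² = 144*π^2·cos²(6*π·x), and each of sin², cos² integrates to L/2 = 1/6 over (0, 1/3).
∫_0^1/3 u² dx = 2/3, so ||u||_L² = sqrt(6)/3.
∫_0^1/3 (u')² dx = 24*π^2, so ||u'||_L² = 2*sqrt(6)*π.
Ratio ||u||_L² / ||u'||_L² = 1/(6*π).
Sharp Poincaré constant on H^1_0(0, 1/3) is C_P = L/π = 1/(3*π), achieved by sin(3*π·x).
This is the k = 2 harmonic; the ratio L/(kπ) is strictly less than C_P = L/π, consistent with the sharp inequality ||u||_L² ≤ C_P ||u'||_L².


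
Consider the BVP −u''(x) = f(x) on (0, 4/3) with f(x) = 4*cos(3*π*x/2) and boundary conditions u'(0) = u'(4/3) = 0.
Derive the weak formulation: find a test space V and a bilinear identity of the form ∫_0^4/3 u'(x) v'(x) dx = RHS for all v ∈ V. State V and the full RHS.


V = H^1(0, 4/3) (no boundary constraint on v; u is determined up to an additive constant); weak form: ∫_0^4/3 u'v' dx = ∫_0^4/3 (4*cos(3*π*x/2)) v dx for all v ∈ V.

Multiply both sides by a test function v and integrate from 0 to 4/3:
  ∫_0^4/3 −u''(x) v(x) dx = ∫_0^4/3 f(x) v(x) dx.
Integrate the LHS by parts once:
  ∫_0^4/3 −u'' v dx = −[u'(x) v(x)]_0^4/3 + ∫_0^4/3 u'(x) v'(x) dx.
Thus ∫_0^4/3 u'(x) v'(x) dx = ∫_0^4/3 f(x) v(x) dx + [u'(x) v(x)]_0^4/3.
Choose V so that boundary terms are either known or forced to vanish.
u has homogeneous Neumann: u'(0) = u'(4/3) = 0. So [u' v]_0^4/3 = 0·v(4/3) − 0·v(0) = 0 for any v; take V = H^1(0, 4/3).
Weak formulation: find u (satisfying any essential BC) such that ∫_0^4/3 u'(x) v'(x) dx = ∫_0^4/3 f v dx for all v ∈ V (homogeneous Neumann, so boundary terms vanish).
Substituting f(x) = 4*cos(3*π*x/2), the right-hand side is ∫_0^4/3 (4*cos(3*π*x/2)) v dx.
Compatibility check (pure Neumann): taking v ≡ 1 ∈ V gives 0 = ∫_0^4/3 f dx + (0) − (0), i.e. ∫_0^4/3 f dx must equal u'(0) − u'(4/3) = 0. Indeed ∫_0^4/3 (4*cos(3*π*x/2)) dx = 0, so the data are compatible. The solution is then unique only up to an additive constant (fix it e.g. by requiring ∫_0^4/3 u dx = 0).


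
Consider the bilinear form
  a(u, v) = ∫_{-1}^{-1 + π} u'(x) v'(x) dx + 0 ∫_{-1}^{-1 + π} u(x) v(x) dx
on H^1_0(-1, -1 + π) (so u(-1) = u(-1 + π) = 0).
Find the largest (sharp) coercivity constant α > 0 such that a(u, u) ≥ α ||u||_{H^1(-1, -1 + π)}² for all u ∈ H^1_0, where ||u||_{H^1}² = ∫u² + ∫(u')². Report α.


α = 1/2

Coercivity of a(·,·) on H^1_0(-1, -1 + π) means a(u, u) ≥ α ||u||_{H^1}² for every u ∈ H^1_0.
The interval has length L = π, and Poincaré/coercivity depend only on L. Here a(u, u) = ∫(u')² + (0)·∫u².
Here c = 0, so a(u,u) = ∫(u')² alone. The condition a(u,u) ≥ α||u||_{H^1}² reads (1−α)∫(u')² ≥ (α−c)∫u². Any admissible α is ≤ 1 (rapidly oscillating u have ∫u²/∫(u')² → 0), and α = 1 would force 0 ≥ (1−c)∫u², impossible since c < 1; so 1−α > 0. By the sharp Poincaré inequality on H^1_0 of an interval of length L, ∫(u')² ≥ (π/L)²∫u² with equality for the first sine mode sin(π(x−x₀)/L) (x₀ the left endpoint), so the inequality holds for all u iff (1−α)(π/L)² ≥ α − c, i.e. α ≤ ((π/L)² + c)/((π/L)² + 1) = (1 + c(L/π)²)/(1 + (L/π)²). (Direct route, valid since c ≤ 0: Poincaré gives c∫u² ≥ c(L/π)²∫(u')², so a(u,u) ≥ (1 + c(L/π)²)∫(u')², while ||u||_{H^1}² ≤ (1 + (L/π)²)∫(u')²; dividing yields the same α.) With (π/L)² = 1 and c = 0, the largest admissible constant is α = ((π/L)² + c)/((π/L)² + 1).
Simplifying, α = 1/2.


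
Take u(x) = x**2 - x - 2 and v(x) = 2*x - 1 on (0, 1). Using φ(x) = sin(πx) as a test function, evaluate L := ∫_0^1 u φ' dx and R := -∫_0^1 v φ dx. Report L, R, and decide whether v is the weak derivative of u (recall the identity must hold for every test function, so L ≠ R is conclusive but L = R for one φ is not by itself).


LHS = 0, RHS = 0. Yes, v = u' weakly.

u(x) = x**2 - x - 2, classical derivative u'(x) = 2*x - 1.
φ(x) = sin(πx), so φ'(x) = π*cos(π*x).
Note φ(0) = φ(1) = 0, so the boundary term u·φ vanishes.
LHS = ∫_0^1 u(x) φ'(x) dx = ∫_0^1 (π*x^2*cos(π*x) - π*x*cos(π*x) - 2*π*cos(π*x)) dx. Term by term:
  ∫_0^1 -2*π*cos(π*x) dx = 0;  ∫_0^1 π*x^2*cos(π*x) dx = -2/π;  ∫_0^1 -π*x*cos(π*x) dx = 2/π.
Sum: 0 − 2/π + 2/π = 0.
So LHS = 0.
∫_0^1 v(x) φ(x) dx = ∫_0^1 (2*x*sin(π*x) - sin(π*x)) dx. Term by term:
  ∫_0^1 -sin(π*x) dx = -2/π;  ∫_0^1 2*x*sin(π*x) dx = 2/π.
Sum: -2/π + 2/π = 0.
So RHS = -∫_0^1 v(x) φ(x) dx = 0.
LHS = RHS, so the identity holds for this test φ.
Moreover u is smooth here and v(x) = u'(x) = 2*x - 1 pointwise, so the identity holds for every test function. Hence v is the weak derivative of u.


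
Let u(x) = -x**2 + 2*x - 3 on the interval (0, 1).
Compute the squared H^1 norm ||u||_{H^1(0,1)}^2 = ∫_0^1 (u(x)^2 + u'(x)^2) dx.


||u||_{H^1}^2 = 103/15

The H^1 norm (squared) on an interval (0, L) is
  ||u||_{H^1}^2 = ∫_0^L u(x)^2 dx + ∫_0^L u'(x)^2 dx.
Compute u'(x) = 2 - 2*x.
Then u(x)^2 = x**4 - 4*x**3 + 10*x**2 - 12*x + 9 and u'(x)^2 = 4*x**2 - 8*x + 4.
Integrate each monomial from 0 to 1 using ∫_0^1 c·x^n dx = c·1^(n+1)/(n+1):
  ∫_0^1 u(x)^2 dx = ∫_0^1 (x^4 - 4*x^3 + 10*x^2 - 12*x + 9) dx. Term by term:
    ∫_0^1 x^4 dx = 1/5;  ∫_0^1 -4*x^3 dx = -1;  ∫_0^1 10*x^2 dx = 10/3;
    ∫_0^1 -12*x dx = -6;  ∫_0^1 9 dx = 9.
  Sum: 1/5 − 1 + 10/3 − 6 + 9 = 83/15.
  ∫_0^1 u'(x)^2 dx = ∫_0^1 (4*x^2 - 8*x + 4) dx. Term by term:
    ∫_0^1 4*x^2 dx = 4/3;  ∫_0^1 -8*x dx = -4;  ∫_0^1 4 dx = 4.
  Sum: 4/3 − 4 + 4 = 4/3.
Adding: ||u||_{H^1}^2 = 83/15 + 4/3 = 103/15.


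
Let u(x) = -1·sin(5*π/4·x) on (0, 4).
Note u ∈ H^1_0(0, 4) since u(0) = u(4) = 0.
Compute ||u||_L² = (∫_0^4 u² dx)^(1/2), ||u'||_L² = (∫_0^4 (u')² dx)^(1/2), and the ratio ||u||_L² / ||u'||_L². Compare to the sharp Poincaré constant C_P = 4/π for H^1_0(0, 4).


||u||_L² / ||u'||_L² = 4/(5*π) < C_P = 4/π.

u(x) = -1·sin(5*π/4·x), so u'(x) = -5*π*cos(5*π*x/4)/4.
Writing u(x) = A·sin(kπx/L) with A = -1 and k = 5, use ∫_0^L sin²(kπx/L) dx = L/2 and ∫_0^L cos²(kπx/L) dx = L/2.
u² = 1·sin²(5*π/4·x) and (u')² = 25*π^2/16·cos²(5*π/4·x), and each of sin², cos² integrates to L/2 = 2 over (0, 4).
∫_0^4 u² dx = 2, so ||u||_L² = sqrt(2).
∫_0^4 (u')² dx = 25*π^2/8, so ||u'||_L² = 5*sqrt(2)*π/4.
Ratio ||u||_L² / ||u'||_L² = 4/(5*π).
Sharp Poincaré constant on H^1_0(0, 4) is C_P = L/π = 4/π, achieved by sin(π/4·x).
This is the k = 5 harmonic; the ratio L/(kπ) is strictly less than C_P = L/π, consistent with the sharp inequality ||u||_L² ≤ C_P ||u'||_L².


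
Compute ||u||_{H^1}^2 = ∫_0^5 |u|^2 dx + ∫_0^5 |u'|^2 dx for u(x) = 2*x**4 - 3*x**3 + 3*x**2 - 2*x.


||u||_{H^1}^2 = 112260595/126

The H^1 norm (squared) on an interval (0, L) is
  ||u||_{H^1}^2 = ∫_0^L u(x)^2 dx + ∫_0^L u'(x)^2 dx.
Compute u'(x) = 8*x**3 - 9*x**2 + 6*x - 2.
Then u(x)^2 = 4*x**8 - 12*x**7 + 21*x**6 - 26*x**5 + 21*x**4 - 12*x**3 + 4*x**2 and u'(x)^2 = 64*x**6 - 144*x**5 + 177*x**4 - 140*x**3 + 72*x**2 - 24*x + 4.
Integrate each monomial from 0 to 5 using ∫_0^5 c·x^n dx = c·5^(n+1)/(n+1):
  ∫_0^5 u(x)^2 dx = ∫_0^5 (4*x^8 - 12*x^7 + 21*x^6 - 26*x^5 + 21*x^4 - 12*x^3 + 4*x^2) dx. Term by term:
    ∫_0^5 4*x^8 dx = 7812500/9;  ∫_0^5 -12*x^7 dx = -1171875/2;  ∫_0^5 21*x^6 dx = 234375;
    ∫_0^5 -26*x^5 dx = -203125/3;  ∫_0^5 21*x^4 dx = 13125;  ∫_0^5 -12*x^3 dx = -1875;
    ∫_0^5 4*x^2 dx = 500/3.
  Sum: 7812500/9 − 1171875/2 + 234375 − 203125/3 + 13125 − 1875 + 500/3 = 8283625/18.
  ∫_0^5 u'(x)^2 dx = ∫_0^5 (64*x^6 - 144*x^5 + 177*x^4 - 140*x^3 + 72*x^2 - 24*x + 4) dx. Term by term:
    ∫_0^5 64*x^6 dx = 5000000/7;  ∫_0^5 -144*x^5 dx = -375000;  ∫_0^5 177*x^4 dx = 110625;
    ∫_0^5 -140*x^3 dx = -21875;  ∫_0^5 72*x^2 dx = 3000;  ∫_0^5 -24*x dx = -300;
    ∫_0^5 4 dx = 20.
  Sum: 5000000/7 − 375000 + 110625 − 21875 + 3000 − 300 + 20 = 3015290/7.
Adding: ||u||_{H^1}^2 = 8283625/18 + 3015290/7 = 112260595/126.


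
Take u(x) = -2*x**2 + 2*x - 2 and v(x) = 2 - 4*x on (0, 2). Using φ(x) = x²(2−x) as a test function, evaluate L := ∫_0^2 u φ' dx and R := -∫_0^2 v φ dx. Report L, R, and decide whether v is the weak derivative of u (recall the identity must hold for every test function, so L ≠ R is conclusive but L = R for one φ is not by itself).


LHS = 56/15, RHS = 56/15. Yes, v = u' weakly.

u(x) = -2*x**2 + 2*x - 2, classical derivative u'(x) = 2 - 4*x.
φ(x) = x²(2−x), so φ'(x) = x*(4 - 3*x).
Note φ(0) = φ(2) = 0, so the boundary term u·φ vanishes.
LHS = ∫_0^2 u(x) φ'(x) dx = ∫_0^2 (6*x^4 - 14*x^3 + 14*x^2 - 8*x) dx. Term by term:
  ∫_0^2 6*x^4 dx = 192/5;  ∫_0^2 -14*x^3 dx = -56;  ∫_0^2 14*x^2 dx = 112/3;
  ∫_0^2 -8*x dx = -16.
Sum: 192/5 − 56 + 112/3 − 16 = 56/15.
So LHS = 56/15.
∫_0^2 v(x) φ(x) dx = ∫_0^2 (4*x^4 - 10*x^3 + 4*x^2) dx. Term by term:
  ∫_0^2 4*x^4 dx = 128/5;  ∫_0^2 -10*x^3 dx = -40;  ∫_0^2 4*x^2 dx = 32/3.
Sum: 128/5 − 40 + 32/3 = -56/15.
So RHS = -∫_0^2 v(x) φ(x) dx = 56/15.
LHS = RHS, so the identity holds for this test φ.
Moreover u is smooth here and v(x) = u'(x) = 2 - 4*x pointwise, so the identity holds for every test function. Hence v is the weak derivative of u.


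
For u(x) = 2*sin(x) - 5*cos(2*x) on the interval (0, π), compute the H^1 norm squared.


||u||_{H^1(0,π)}^2 = 200/3 + 133*π/2

u'(x) = 10*sin(2*x) + 2*cos(x).
Expand u² and (u')² and integrate term by term on (0, π), using: for integers n ≥ 1, ∫_0^π sin²(nx) dx = ∫_0^π cos²(nx) dx = π/2; for n ≠ n', ∫_0^π sin(nx)sin(n'x) dx = ∫_0^π cos(nx)cos(n'x) dx = 0; and by product-to-sum, ∫_0^π sin(nx)cos(n'x) dx = ½∫_0^π [sin((n+n')x) + sin((n−n')x)] dx, which is 0 when n+n' is even and 2n/(n²−n'²) when n+n' is odd (it need not vanish on (0, π)).
  u² squared terms: (-5)²·∫cos(2x)² dx = 25·π/2 = 25*π/2;  (2)²·∫sin(x)² dx = 4·π/2 = 2*π.
  u² cross terms: 2·(-5)·(2)·∫cos(2x)·sin(x) dx = -20·(-2/3) = 40/3.
  So ∫_0^π u² dx = 25*π/2 + 2*π + 40/3 = 40/3 + 29*π/2.
  (u')² squared terms: (2)²·∫cos(x)² dx = 4·π/2 = 2*π;  (10)²·∫sin(2x)² dx = 100·π/2 = 50*π.
  (u')² cross terms: 2·(2)·(10)·∫cos(x)·sin(2x) dx = 40·(4/3) = 160/3.
  So ∫_0^π (u')² dx = 2*π + 50*π + 160/3 = 160/3 + 52*π.
||u||_{H^1}^2 = (40/3 + 29*π/2) + (160/3 + 52*π) = 200/3 + 133*π/2.


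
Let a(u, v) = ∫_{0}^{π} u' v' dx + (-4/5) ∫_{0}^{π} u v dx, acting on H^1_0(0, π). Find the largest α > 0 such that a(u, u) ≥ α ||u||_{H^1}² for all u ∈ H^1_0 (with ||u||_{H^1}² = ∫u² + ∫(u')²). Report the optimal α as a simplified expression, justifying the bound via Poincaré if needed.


α = 1/10

Coercivity of a(·,·) on H^1_0(0, π) means a(u, u) ≥ α ||u||_{H^1}² for every u ∈ H^1_0.
The interval has length L = π, and Poincaré/coercivity depend only on L. Here a(u, u) = ∫(u')² + (-4/5)·∫u².
Here c = -4/5 < 0 with |c| < (π/L)² = 1, so coercivity still holds. The condition a(u,u) ≥ α||u||_{H^1}² reads (1−α)∫(u')² ≥ (α−c)∫u². Any admissible α is ≤ 1 (rapidly oscillating u have ∫u²/∫(u')² → 0), and α = 1 would force 0 ≥ (1−c)∫u², impossible since c < 1; so 1−α > 0. By the sharp Poincaré inequality on H^1_0 of an interval of length L, ∫(u')² ≥ (π/L)²∫u² with equality for the first sine mode sin(π(x−x₀)/L) (x₀ the left endpoint), so the inequality holds for all u iff (1−α)(π/L)² ≥ α − c, i.e. α ≤ ((π/L)² + c)/((π/L)² + 1) = (1 + c(L/π)²)/(1 + (L/π)²). (Direct route, valid since c ≤ 0: Poincaré gives c∫u² ≥ c(L/π)²∫(u')², so a(u,u) ≥ (1 + c(L/π)²)∫(u')², while ||u||_{H^1}² ≤ (1 + (L/π)²)∫(u')²; dividing yields the same α.) With (π/L)² = 1 and c = -4/5, the largest admissible constant is α = ((π/L)² + c)/((π/L)² + 1).
Simplifying, α = 1/10.


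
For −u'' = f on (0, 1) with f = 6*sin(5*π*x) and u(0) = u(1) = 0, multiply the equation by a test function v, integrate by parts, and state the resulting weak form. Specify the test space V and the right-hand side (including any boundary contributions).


V = H^1_0(0, 1) (so v(0) = v(1) = 0); weak form: ∫_0^1 u'v' dx = ∫_0^1 (6*sin(5*π*x)) v dx for all v ∈ V.

Multiply both sides by a test function v and integrate from 0 to 1:
  ∫_0^1 −u''(x) v(x) dx = ∫_0^1 f(x) v(x) dx.
Integrate the LHS by parts once:
  ∫_0^1 −u'' v dx = −[u'(x) v(x)]_0^1 + ∫_0^1 u'(x) v'(x) dx.
Thus ∫_0^1 u'(x) v'(x) dx = ∫_0^1 f(x) v(x) dx + [u'(x) v(x)]_0^1.
Choose V so that boundary terms are either known or forced to vanish.
u is Dirichlet: u(0) = u(1) = 0. Let V = H^1_0(0, 1); then v(0) = v(1) = 0, and [u' v]_0^1 = 0.
Weak formulation: find u (satisfying any essential BC) such that ∫_0^1 u'(x) v'(x) dx = ∫_0^1 f v dx for all v ∈ V.
Substituting f(x) = 6*sin(5*π*x), the right-hand side is ∫_0^1 (6*sin(5*π*x)) v dx.


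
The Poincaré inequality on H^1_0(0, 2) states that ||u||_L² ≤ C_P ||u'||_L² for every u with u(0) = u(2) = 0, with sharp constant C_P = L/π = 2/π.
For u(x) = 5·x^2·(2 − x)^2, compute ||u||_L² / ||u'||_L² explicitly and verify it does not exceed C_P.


||u||_L² / ||u'||_L² = sqrt(3)/3 < C_P = 2/π.

u(x) = 5·x^2·(2 − x)^2, so u'(x) = 20*x*(x - 2)*(x - 1).
u(x) = 5·x^2·(2 − x)^2 vanishes at x = 0 and x = 2, so u ∈ H^1_0(0, 2). Differentiate via the product rule and integrate the resulting polynomials term by term.
  ∫_0^2 u² dx = ∫_0^2 (25*x^8 - 200*x^7 + 600*x^6 - 800*x^5 + 400*x^4) dx. Term by term:
    ∫_0^2 25*x^8 dx = 12800/9;  ∫_0^2 -200*x^7 dx = -6400;  ∫_0^2 600*x^6 dx = 76800/7;
    ∫_0^2 -800*x^5 dx = -25600/3;  ∫_0^2 400*x^4 dx = 2560.
  Sum: 12800/9 − 6400 + 76800/7 − 25600/3 + 2560 = 1280/63.
  ∫_0^2 (u')² dx = ∫_0^2 (400*x^6 - 2400*x^5 + 5200*x^4 - 4800*x^3 + 1600*x^2) dx. Term by term:
    ∫_0^2 400*x^6 dx = 51200/7;  ∫_0^2 -2400*x^5 dx = -25600;  ∫_0^2 5200*x^4 dx = 33280;
    ∫_0^2 -4800*x^3 dx = -19200;  ∫_0^2 1600*x^2 dx = 12800/3.
  Sum: 51200/7 − 25600 + 33280 − 19200 + 12800/3 = 1280/21.
∫_0^2 u² dx = 1280/63, so ||u||_L² = 16*sqrt(35)/21.
∫_0^2 (u')² dx = 1280/21, so ||u'||_L² = 16*sqrt(105)/21.
Ratio ||u||_L² / ||u'||_L² = sqrt(3)/3.
Sharp Poincaré constant on H^1_0(0, 2) is C_P = L/π = 2/π, achieved by sin(π/2·x).
A polynomial bump cannot attain the sharp Poincaré constant (only the first sine eigenfunction does), so the ratio is strictly less than C_P, consistent with ||u||_L² ≤ C_P ||u'||_L².


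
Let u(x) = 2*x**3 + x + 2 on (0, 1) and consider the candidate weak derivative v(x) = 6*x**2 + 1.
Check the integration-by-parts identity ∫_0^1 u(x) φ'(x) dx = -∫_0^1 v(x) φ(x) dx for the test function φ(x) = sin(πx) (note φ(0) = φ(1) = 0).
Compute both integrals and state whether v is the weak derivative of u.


LHS = -8/π + 24/π^3, RHS = -8/π + 24/π^3. Yes, v = u' weakly.

u(x) = 2*x**3 + x + 2, classical derivative u'(x) = 6*x**2 + 1.
φ(x) = sin(πx), so φ'(x) = π*cos(π*x).
Note φ(0) = φ(1) = 0, so the boundary term u·φ vanishes.
LHS = ∫_0^1 u(x) φ'(x) dx = ∫_0^1 (2*π*x^3*cos(π*x) + π*x*cos(π*x) + 2*π*cos(π*x)) dx. Term by term:
  ∫_0^1 2*π*cos(π*x) dx = 0;  ∫_0^1 π*x*cos(π*x) dx = -2/π;  ∫_0^1 2*π*x^3*cos(π*x) dx = -6/π + 24/π^3.
Sum: 0 − 2/π + -6/π + 24/π^3 = -8/π + 24/π^3.
So LHS = -8/π + 24/π^3.
∫_0^1 v(x) φ(x) dx = ∫_0^1 (6*x^2*sin(π*x) + sin(π*x)) dx. Term by term:
  ∫_0^1 6*x^2*sin(π*x) dx = -24/π^3 + 6/π;  ∫_0^1 sin(π*x) dx = 2/π.
Sum: -24/π^3 + 6/π + 2/π = -24/π^3 + 8/π.
So RHS = -∫_0^1 v(x) φ(x) dx = -8/π + 24/π^3.
LHS = RHS, so the identity holds for this test φ.
Moreover u is smooth here and v(x) = u'(x) = 6*x**2 + 1 pointwise, so the identity holds for every test function. Hence v is the weak derivative of u.


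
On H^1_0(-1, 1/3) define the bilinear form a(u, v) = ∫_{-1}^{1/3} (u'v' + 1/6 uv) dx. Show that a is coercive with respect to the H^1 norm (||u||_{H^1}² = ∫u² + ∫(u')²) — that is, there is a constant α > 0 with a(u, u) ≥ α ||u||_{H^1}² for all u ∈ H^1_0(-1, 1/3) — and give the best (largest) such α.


α = (8 + 27*π^2)/(3*(16 + 9*π^2))

Coercivity of a(·,·) on H^1_0(-1, 1/3) means a(u, u) ≥ α ||u||_{H^1}² for every u ∈ H^1_0.
The interval has length L = 4/3, and Poincaré/coercivity depend only on L. Here a(u, u) = ∫(u')² + (1/6)·∫u².
Here 0 < c = 1/6 < 1. The condition a(u,u) ≥ α||u||_{H^1}² reads (1−α)∫(u')² ≥ (α−c)∫u². Any admissible α is ≤ 1 (rapidly oscillating u have ∫u²/∫(u')² → 0), and α = 1 would force 0 ≥ (1−c)∫u², impossible since c < 1; so 1−α > 0. By the sharp Poincaré inequality on H^1_0 of an interval of length L, ∫(u')² ≥ (π/L)²∫u² with equality for the first sine mode sin(π(x−x₀)/L) (x₀ the left endpoint), so the inequality holds for all u iff (1−α)(π/L)² ≥ α − c, i.e. α ≤ ((π/L)² + c)/((π/L)² + 1) = (1 + c(L/π)²)/(1 + (L/π)²). With (π/L)² = 9*π^2/16 and c = 1/6, the largest admissible constant is α = ((π/L)² + c)/((π/L)² + 1).
Simplifying, α = (8 + 27*π^2)/(3*(16 + 9*π^2)).


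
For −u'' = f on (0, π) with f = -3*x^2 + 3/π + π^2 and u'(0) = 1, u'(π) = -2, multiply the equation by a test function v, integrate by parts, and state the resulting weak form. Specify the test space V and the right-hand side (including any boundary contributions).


V = H^1(0, π) (v unrestricted at boundary; u is determined up to an additive constant); weak form: ∫_0^π u'v' dx = ∫_0^π (-3*x^2 + 3/π + π^2) v dx − 2·v(π) − v(0) for all v ∈ V.

Multiply both sides by a test function v and integrate from 0 to π:
  ∫_0^π −u''(x) v(x) dx = ∫_0^π f(x) v(x) dx.
Integrate the LHS by parts once:
  ∫_0^π −u'' v dx = −[u'(x) v(x)]_0^π + ∫_0^π u'(x) v'(x) dx.
Thus ∫_0^π u'(x) v'(x) dx = ∫_0^π f(x) v(x) dx + [u'(x) v(x)]_0^π.
Choose V so that boundary terms are either known or forced to vanish.
u has inhomogeneous Neumann u'(0) = 1, u'(π) = -2. [u' v]_0^π = (-2)·v(π) − (1)·v(0) = − 2·v(π) − v(0). Take V = H^1(0, π); boundary term becomes part of RHS.
Weak formulation: find u (satisfying any essential BC) such that ∫_0^π u'(x) v'(x) dx = ∫_0^π f v dx − 2·v(π) − v(0) for all v ∈ V (Neumann data are natural BCs: they enter the RHS as boundary terms).
Substituting f(x) = -3*x^2 + 3/π + π^2, the right-hand side is ∫_0^π (-3*x^2 + 3/π + π^2) v dx − 2·v(π) − v(0).
Compatibility check (pure Neumann): taking v ≡ 1 ∈ V gives 0 = ∫_0^π f dx + (-2) − (1), i.e. ∫_0^π f dx must equal u'(0) − u'(π) = 3. Indeed ∫_0^π (-3*x^2 + 3/π + π^2) dx = 3, so the data are compatible. The solution is then unique only up to an additive constant (fix it e.g. by requiring ∫_0^π u dx = 0).


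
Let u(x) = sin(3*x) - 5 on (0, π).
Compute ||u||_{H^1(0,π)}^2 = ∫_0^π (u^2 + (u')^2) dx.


||u||_{H^1(0,π)}^2 = -20/3 + 30*π

u'(x) = 3*cos(3*x).
Expand u² and (u')² and integrate term by term on (0, π), using: for integers n ≥ 1, ∫_0^π sin²(nx) dx = ∫_0^π cos²(nx) dx = π/2; for n ≠ n', ∫_0^π sin(nx)sin(n'x) dx = ∫_0^π cos(nx)cos(n'x) dx = 0; and by product-to-sum, ∫_0^π sin(nx)cos(n'x) dx = ½∫_0^π [sin((n+n')x) + sin((n−n')x)] dx, which is 0 when n+n' is even and 2n/(n²−n'²) when n+n' is odd (it need not vanish on (0, π)). For the constant mode: ∫_0^π 1 dx = π, ∫_0^π cos(nx) dx = 0, ∫_0^π sin(nx) dx = (1−(−1)^n)/n.
  u² squared terms: (-5)²·∫1 dx = 25·π = 25*π;  (1)²·∫sin(3x)² dx = 1·π/2 = π/2.
  u² cross terms: 2·(-5)·(1)·∫1·sin(3x) dx = -10·(2/3) = -20/3.
  So ∫_0^π u² dx = 25*π + π/2 − 20/3 = -20/3 + 51*π/2.
  (u')² squared terms: (3)²·∫cos(3x)² dx = 9·π/2 = 9*π/2.
  So ∫_0^π (u')² dx = 9*π/2.
||u||_{H^1}^2 = (-20/3 + 51*π/2) + (9*π/2) = -20/3 + 30*π.


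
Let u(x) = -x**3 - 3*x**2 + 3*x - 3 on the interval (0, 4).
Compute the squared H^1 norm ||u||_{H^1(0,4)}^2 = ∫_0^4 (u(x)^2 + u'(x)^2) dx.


||u||_{H^1}^2 = 386056/35

The H^1 norm (squared) on an interval (0, L) is
  ||u||_{H^1}^2 = ∫_0^L u(x)^2 dx + ∫_0^L u'(x)^2 dx.
Compute u'(x) = -3*x**2 - 6*x + 3.
Then u(x)^2 = x**6 + 6*x**5 + 3*x**4 - 12*x**3 + 27*x**2 - 18*x + 9 and u'(x)^2 = 9*x**4 + 36*x**3 + 18*x**2 - 36*x + 9.
Integrate each monomial from 0 to 4 using ∫_0^4 c·x^n dx = c·4^(n+1)/(n+1):
  ∫_0^4 u(x)^2 dx = ∫_0^4 (x^6 + 6*x^5 + 3*x^4 - 12*x^3 + 27*x^2 - 18*x + 9) dx. Term by term:
    ∫_0^4 x^6 dx = 16384/7;  ∫_0^4 6*x^5 dx = 4096;  ∫_0^4 3*x^4 dx = 3072/5;
    ∫_0^4 -12*x^3 dx = -768;  ∫_0^4 27*x^2 dx = 576;  ∫_0^4 -18*x dx = -144;
    ∫_0^4 9 dx = 36.
  Sum: 16384/7 + 4096 + 3072/5 − 768 + 576 − 144 + 36 = 236284/35.
  ∫_0^4 u'(x)^2 dx = ∫_0^4 (9*x^4 + 36*x^3 + 18*x^2 - 36*x + 9) dx. Term by term:
    ∫_0^4 9*x^4 dx = 9216/5;  ∫_0^4 36*x^3 dx = 2304;  ∫_0^4 18*x^2 dx = 384;
    ∫_0^4 -36*x dx = -288;  ∫_0^4 9 dx = 36.
  Sum: 9216/5 + 2304 + 384 − 288 + 36 = 21396/5.
Adding: ||u||_{H^1}^2 = 236284/35 + 21396/5 = 386056/35.


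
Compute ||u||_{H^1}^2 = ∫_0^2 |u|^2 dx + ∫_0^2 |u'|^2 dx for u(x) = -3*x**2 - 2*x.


||u||_{H^1}^2 = 4024/15

The H^1 norm (squared) on an interval (0, L) is
  ||u||_{H^1}^2 = ∫_0^L u(x)^2 dx + ∫_0^L u'(x)^2 dx.
Compute u'(x) = -6*x - 2.
Then u(x)^2 = 9*x**4 + 12*x**3 + 4*x**2 and u'(x)^2 = 36*x**2 + 24*x + 4.
Integrate each monomial from 0 to 2 using ∫_0^2 c·x^n dx = c·2^(n+1)/(n+1):
  ∫_0^2 u(x)^2 dx = ∫_0^2 (9*x^4 + 12*x^3 + 4*x^2) dx. Term by term:
    ∫_0^2 9*x^4 dx = 288/5;  ∫_0^2 12*x^3 dx = 48;  ∫_0^2 4*x^2 dx = 32/3.
  Sum: 288/5 + 48 + 32/3 = 1744/15.
  ∫_0^2 u'(x)^2 dx = ∫_0^2 (36*x^2 + 24*x + 4) dx. Term by term:
    ∫_0^2 36*x^2 dx = 96;  ∫_0^2 24*x dx = 48;  ∫_0^2 4 dx = 8.
  Sum: 96 + 48 + 8 = 152.
Adding: ||u||_{H^1}^2 = 1744/15 + 152 = 4024/15.


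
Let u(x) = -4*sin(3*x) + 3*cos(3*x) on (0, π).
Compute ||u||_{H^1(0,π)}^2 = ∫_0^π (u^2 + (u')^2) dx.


||u||_{H^1(0,π)}^2 = 125*π

u'(x) = -9*sin(3*x) - 12*cos(3*x).
Expand u² and (u')² and integrate term by term on (0, π), using: for integers n ≥ 1, ∫_0^π sin²(nx) dx = ∫_0^π cos²(nx) dx = π/2; for n ≠ n', ∫_0^π sin(nx)sin(n'x) dx = ∫_0^π cos(nx)cos(n'x) dx = 0; and by product-to-sum, ∫_0^π sin(nx)cos(n'x) dx = ½∫_0^π [sin((n+n')x) + sin((n−n')x)] dx, which is 0 when n+n' is even and 2n/(n²−n'²) when n+n' is odd (it need not vanish on (0, π)).
  u² squared terms: (-4)²·∫sin(3x)² dx = 16·π/2 = 8*π;  (3)²·∫cos(3x)² dx = 9·π/2 = 9*π/2.
  u² cross terms: 2·(-4)·(3)·∫sin(3x)·cos(3x) dx = -24·(0) = 0.
  So ∫_0^π u² dx = 8*π + 9*π/2 + 0 = 25*π/2.
  (u')² squared terms: (-12)²·∫cos(3x)² dx = 144·π/2 = 72*π;  (-9)²·∫sin(3x)² dx = 81·π/2 = 81*π/2.
  (u')² cross terms: 2·(-12)·(-9)·∫cos(3x)·sin(3x) dx = 216·(0) = 0.
  So ∫_0^π (u')² dx = 72*π + 81*π/2 + 0 = 225*π/2.
||u||_{H^1}^2 = (25*π/2) + (225*π/2) = 125*π.


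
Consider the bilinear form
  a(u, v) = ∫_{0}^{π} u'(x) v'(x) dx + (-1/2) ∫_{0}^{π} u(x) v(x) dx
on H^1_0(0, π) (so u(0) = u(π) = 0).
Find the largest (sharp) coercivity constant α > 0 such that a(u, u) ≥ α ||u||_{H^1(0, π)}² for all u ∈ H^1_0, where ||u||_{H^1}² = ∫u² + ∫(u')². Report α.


α = 1/4

Coercivity of a(·,·) on H^1_0(0, π) means a(u, u) ≥ α ||u||_{H^1}² for every u ∈ H^1_0.
The interval has length L = π, and Poincaré/coercivity depend only on L. Here a(u, u) = ∫(u')² + (-1/2)·∫u².
Here c = -1/2 < 0 with |c| < (π/L)² = 1, so coercivity still holds. The condition a(u,u) ≥ α||u||_{H^1}² reads (1−α)∫(u')² ≥ (α−c)∫u². Any admissible α is ≤ 1 (rapidly oscillating u have ∫u²/∫(u')² → 0), and α = 1 would force 0 ≥ (1−c)∫u², impossible since c < 1; so 1−α > 0. By the sharp Poincaré inequality on H^1_0 of an interval of length L, ∫(u')² ≥ (π/L)²∫u² with equality for the first sine mode sin(π(x−x₀)/L) (x₀ the left endpoint), so the inequality holds for all u iff (1−α)(π/L)² ≥ α − c, i.e. α ≤ ((π/L)² + c)/((π/L)² + 1) = (1 + c(L/π)²)/(1 + (L/π)²). (Direct route, valid since c ≤ 0: Poincaré gives c∫u² ≥ c(L/π)²∫(u')², so a(u,u) ≥ (1 + c(L/π)²)∫(u')², while ||u||_{H^1}² ≤ (1 + (L/π)²)∫(u')²; dividing yields the same α.) With (π/L)² = 1 and c = -1/2, the largest admissible constant is α = ((π/L)² + c)/((π/L)² + 1).
Simplifying, α = 1/4.


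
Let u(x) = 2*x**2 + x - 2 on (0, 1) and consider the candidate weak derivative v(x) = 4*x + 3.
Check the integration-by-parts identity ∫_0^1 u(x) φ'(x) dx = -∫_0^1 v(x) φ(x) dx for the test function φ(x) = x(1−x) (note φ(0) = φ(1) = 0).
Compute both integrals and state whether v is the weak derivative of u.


LHS = -1/2, RHS = -5/6. No, v is not the weak derivative of u.

u(x) = 2*x**2 + x - 2, classical derivative u'(x) = 4*x + 1.
φ(x) = x(1−x), so φ'(x) = 1 - 2*x.
Note φ(0) = φ(1) = 0, so the boundary term u·φ vanishes.
LHS = ∫_0^1 u(x) φ'(x) dx = ∫_0^1 (-4*x^3 + 5*x - 2) dx. Term by term:
  ∫_0^1 -4*x^3 dx = -1;  ∫_0^1 5*x dx = 5/2;  ∫_0^1 -2 dx = -2.
Sum: -1 + 5/2 − 2 = -1/2.
So LHS = -1/2.
∫_0^1 v(x) φ(x) dx = ∫_0^1 (-4*x^3 + x^2 + 3*x) dx. Term by term:
  ∫_0^1 -4*x^3 dx = -1;  ∫_0^1 x^2 dx = 1/3;  ∫_0^1 3*x dx = 3/2.
Sum: -1 + 1/3 + 3/2 = 5/6.
So RHS = -∫_0^1 v(x) φ(x) dx = -5/6.
LHS − RHS = 1/3 ≠ 0, so the identity fails.
(For a valid weak derivative the identity must hold for EVERY test function, in particular this one. The failure shows v is NOT the weak derivative of u.)
Correct weak derivative would be u'(x) = 4*x + 1.


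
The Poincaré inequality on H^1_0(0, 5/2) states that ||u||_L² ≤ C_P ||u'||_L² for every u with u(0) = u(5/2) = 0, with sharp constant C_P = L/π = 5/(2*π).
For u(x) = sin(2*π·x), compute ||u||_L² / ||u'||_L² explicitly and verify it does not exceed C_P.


||u||_L² / ||u'||_L² = 1/(2*π) < C_P = 5/(2*π).

u(x) = sin(2*π·x), so u'(x) = 2*π*cos(2*π*x).
Writing u(x) = A·sin(kπx/L) with A = 1 and k = 5, use ∫_0^L sin²(kπx/L) dx = L/2 and ∫_0^L cos²(kπx/L) dx = L/2.
u² = 1·sin²(2*π·x) and (u')² = 4*π^2·cos²(2*π·x), and each of sin², cos² integrates to L/2 = 5/4 over (0, 5/2).
∫_0^5/2 u² dx = 5/4, so ||u||_L² = sqrt(5)/2.
∫_0^5/2 (u')² dx = 5*π^2, so ||u'||_L² = sqrt(5)*π.
Ratio ||u||_L² / ||u'||_L² = 1/(2*π).
Sharp Poincaré constant on H^1_0(0, 5/2) is C_P = L/π = 5/(2*π), achieved by sin(2*π/5·x).
This is the k = 5 harmonic; the ratio L/(kπ) is strictly less than C_P = L/π, consistent with the sharp inequality ||u||_L² ≤ C_P ||u'||_L².


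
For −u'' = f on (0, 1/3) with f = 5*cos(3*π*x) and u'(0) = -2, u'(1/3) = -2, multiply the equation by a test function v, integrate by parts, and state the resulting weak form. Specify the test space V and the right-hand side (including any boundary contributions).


V = H^1(0, 1/3) (v unrestricted at boundary; u is determined up to an additive constant); weak form: ∫_0^1/3 u'v' dx = ∫_0^1/3 (5*cos(3*π*x)) v dx − 2·v(1/3) + 2·v(0) for all v ∈ V.

Multiply both sides by a test function v and integrate from 0 to 1/3:
  ∫_0^1/3 −u''(x) v(x) dx = ∫_0^1/3 f(x) v(x) dx.
Integrate the LHS by parts once:
  ∫_0^1/3 −u'' v dx = −[u'(x) v(x)]_0^1/3 + ∫_0^1/3 u'(x) v'(x) dx.
Thus ∫_0^1/3 u'(x) v'(x) dx = ∫_0^1/3 f(x) v(x) dx + [u'(x) v(x)]_0^1/3.
Choose V so that boundary terms are either known or forced to vanish.
u has inhomogeneous Neumann u'(0) = -2, u'(1/3) = -2. [u' v]_0^1/3 = (-2)·v(1/3) − (-2)·v(0) = − 2·v(1/3) + 2·v(0). Take V = H^1(0, 1/3); boundary term becomes part of RHS.
Weak formulation: find u (satisfying any essential BC) such that ∫_0^1/3 u'(x) v'(x) dx = ∫_0^1/3 f v dx − 2·v(1/3) + 2·v(0) for all v ∈ V (Neumann data are natural BCs: they enter the RHS as boundary terms).
Substituting f(x) = 5*cos(3*π*x), the right-hand side is ∫_0^1/3 (5*cos(3*π*x)) v dx − 2·v(1/3) + 2·v(0).
Compatibility check (pure Neumann): taking v ≡ 1 ∈ V gives 0 = ∫_0^1/3 f dx + (-2) − (-2), i.e. ∫_0^1/3 f dx must equal u'(0) − u'(1/3) = 0. Indeed ∫_0^1/3 (5*cos(3*π*x)) dx = 0, so the data are compatible. The solution is then unique only up to an additive constant (fix it e.g. by requiring ∫_0^1/3 u dx = 0).


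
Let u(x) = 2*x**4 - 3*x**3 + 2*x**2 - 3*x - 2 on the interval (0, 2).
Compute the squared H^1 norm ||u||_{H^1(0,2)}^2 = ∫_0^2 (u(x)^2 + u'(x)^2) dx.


||u||_{H^1}^2 = 82414/315

The H^1 norm (squared) on an interval (0, L) is
  ||u||_{H^1}^2 = ∫_0^L u(x)^2 dx + ∫_0^L u'(x)^2 dx.
Compute u'(x) = 8*x**3 - 9*x**2 + 4*x - 3.
Then u(x)^2 = 4*x**8 - 12*x**7 + 17*x**6 - 24*x**5 + 14*x**4 + x**2 + 12*x + 4 and u'(x)^2 = 64*x**6 - 144*x**5 + 145*x**4 - 120*x**3 + 70*x**2 - 24*x + 9.
Integrate each monomial from 0 to 2 using ∫_0^2 c·x^n dx = c·2^(n+1)/(n+1):
  ∫_0^2 u(x)^2 dx = ∫_0^2 (4*x^8 - 12*x^7 + 17*x^6 - 24*x^5 + 14*x^4 + x^2 + 12*x + 4) dx. Term by term:
    ∫_0^2 4*x^8 dx = 2048/9;  ∫_0^2 -12*x^7 dx = -384;  ∫_0^2 17*x^6 dx = 2176/7;
    ∫_0^2 -24*x^5 dx = -256;  ∫_0^2 14*x^4 dx = 448/5;  ∫_0^2 x^2 dx = 8/3;
    ∫_0^2 12*x dx = 24;  ∫_0^2 4 dx = 8.
  Sum: 2048/9 − 384 + 2176/7 − 256 + 448/5 + 8/3 + 24 + 8 = 7144/315.
  ∫_0^2 u'(x)^2 dx = ∫_0^2 (64*x^6 - 144*x^5 + 145*x^4 - 120*x^3 + 70*x^2 - 24*x + 9) dx. Term by term:
    ∫_0^2 64*x^6 dx = 8192/7;  ∫_0^2 -144*x^5 dx = -1536;  ∫_0^2 145*x^4 dx = 928;
    ∫_0^2 -120*x^3 dx = -480;  ∫_0^2 70*x^2 dx = 560/3;  ∫_0^2 -24*x dx = -48;
    ∫_0^2 9 dx = 18.
  Sum: 8192/7 − 1536 + 928 − 480 + 560/3 − 48 + 18 = 5018/21.
Adding: ||u||_{H^1}^2 = 7144/315 + 5018/21 = 82414/315.


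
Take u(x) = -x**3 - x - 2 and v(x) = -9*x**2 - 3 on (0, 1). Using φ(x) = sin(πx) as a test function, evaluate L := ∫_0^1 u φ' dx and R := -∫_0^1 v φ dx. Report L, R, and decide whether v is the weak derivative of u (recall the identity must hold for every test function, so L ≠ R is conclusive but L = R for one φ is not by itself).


LHS = -12/π^3 + 5/π, RHS = -36/π^3 + 15/π. No, v is not the weak derivative of u.

u(x) = -x**3 - x - 2, classical derivative u'(x) = -3*x**2 - 1.
φ(x) = sin(πx), so φ'(x) = π*cos(π*x).
Note φ(0) = φ(1) = 0, so the boundary term u·φ vanishes.
LHS = ∫_0^1 u(x) φ'(x) dx = ∫_0^1 (-π*x^3*cos(π*x) - π*x*cos(π*x) - 2*π*cos(π*x)) dx. Term by term:
  ∫_0^1 -2*π*cos(π*x) dx = 0;  ∫_0^1 -π*x*cos(π*x) dx = 2/π;  ∫_0^1 -π*x^3*cos(π*x) dx = -12/π^3 + 3/π.
Sum: 0 + 2/π + -12/π^3 + 3/π = -12/π^3 + 5/π.
So LHS = -12/π^3 + 5/π.
∫_0^1 v(x) φ(x) dx = ∫_0^1 (-9*x^2*sin(π*x) - 3*sin(π*x)) dx. Term by term:
  ∫_0^1 -3*sin(π*x) dx = -6/π;  ∫_0^1 -9*x^2*sin(π*x) dx = -9/π + 36/π^3.
Sum: -6/π + -9/π + 36/π^3 = -15/π + 36/π^3.
So RHS = -∫_0^1 v(x) φ(x) dx = -36/π^3 + 15/π.
LHS − RHS = -10/π + 24/π^3 ≠ 0, so the identity fails.
(For a valid weak derivative the identity must hold for EVERY test function, in particular this one. The failure shows v is NOT the weak derivative of u.)
Correct weak derivative would be u'(x) = -3*x**2 - 1.


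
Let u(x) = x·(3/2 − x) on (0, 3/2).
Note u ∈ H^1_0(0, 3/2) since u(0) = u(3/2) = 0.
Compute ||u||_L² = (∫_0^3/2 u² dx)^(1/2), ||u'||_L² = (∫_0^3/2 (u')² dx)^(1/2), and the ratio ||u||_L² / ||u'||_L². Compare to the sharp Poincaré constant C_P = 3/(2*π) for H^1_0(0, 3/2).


||u||_L² / ||u'||_L² = 3*sqrt(10)/20 < C_P = 3/(2*π).

u(x) = x·(3/2 − x), so u'(x) = 3/2 - 2*x.
u(x) = x·(3/2 − x) vanishes at x = 0 and x = 3/2, so u ∈ H^1_0(0, 3/2). Differentiate via the product rule and integrate the resulting polynomials term by term.
  ∫_0^3/2 u² dx = ∫_0^3/2 (x^4 - 3*x^3 + 9*x^2/4) dx. Term by term:
    ∫_0^3/2 x^4 dx = 243/160;  ∫_0^3/2 -3*x^3 dx = -243/64;  ∫_0^3/2 9*x^2/4 dx = 81/32.
  Sum: 243/160 − 243/64 + 81/32 = 81/320.
  ∫_0^3/2 (u')² dx = ∫_0^3/2 (4*x^2 - 6*x + 9/4) dx. Term by term:
    ∫_0^3/2 4*x^2 dx = 9/2;  ∫_0^3/2 -6*x dx = -27/4;  ∫_0^3/2 9/4 dx = 27/8.
  Sum: 9/2 − 27/4 + 27/8 = 9/8.
∫_0^3/2 u² dx = 81/320, so ||u||_L² = 9*sqrt(5)/40.
∫_0^3/2 (u')² dx = 9/8, so ||u'||_L² = 3*sqrt(2)/4.
Ratio ||u||_L² / ||u'||_L² = 3*sqrt(10)/20.
Sharp Poincaré constant on H^1_0(0, 3/2) is C_P = L/π = 3/(2*π), achieved by sin(2*π/3·x).
A polynomial bump cannot attain the sharp Poincaré constant (only the first sine eigenfunction does), so the ratio is strictly less than C_P, consistent with ||u||_L² ≤ C_P ||u'||_L².


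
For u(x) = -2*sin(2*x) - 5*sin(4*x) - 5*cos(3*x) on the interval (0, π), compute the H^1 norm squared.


||u||_{H^1(0,π)}^2 = 2880/7 + 695*π/2

u'(x) = 15*sin(3*x) - 4*cos(2*x) - 20*cos(4*x).
Expand u² and (u')² and integrate term by term on (0, π), using: for integers n ≥ 1, ∫_0^π sin²(nx) dx = ∫_0^π cos²(nx) dx = π/2; for n ≠ n', ∫_0^π sin(nx)sin(n'x) dx = ∫_0^π cos(nx)cos(n'x) dx = 0; and by product-to-sum, ∫_0^π sin(nx)cos(n'x) dx = ½∫_0^π [sin((n+n')x) + sin((n−n')x)] dx, which is 0 when n+n' is even and 2n/(n²−n'²) when n+n' is odd (it need not vanish on (0, π)).
  u² squared terms: (-5)²·∫cos(3x)² dx = 25·π/2 = 25*π/2;  (-5)²·∫sin(4x)² dx = 25·π/2 = 25*π/2;  (-2)²·∫sin(2x)² dx = 4·π/2 = 2*π.
  u² cross terms: 2·(-5)·(-5)·∫cos(3x)·sin(4x) dx = 50·(8/7) = 400/7;  2·(-5)·(-2)·∫cos(3x)·sin(2x) dx = 20·(-4/5) = -16;  2·(-5)·(-2)·∫sin(4x)·sin(2x) dx = 20·(0) = 0.
  So ∫_0^π u² dx = 25*π/2 + 25*π/2 + 2*π + 400/7 − 16 + 0 = 288/7 + 27*π.
  (u')² squared terms: (-20)²·∫cos(4x)² dx = 400·π/2 = 200*π;  (-4)²·∫cos(2x)² dx = 16·π/2 = 8*π;  (15)²·∫sin(3x)² dx = 225·π/2 = 225*π/2.
  (u')² cross terms: 2·(-20)·(-4)·∫cos(4x)·cos(2x) dx = 160·(0) = 0;  2·(-20)·(15)·∫cos(4x)·sin(3x) dx = -600·(-6/7) = 3600/7;  2·(-4)·(15)·∫cos(2x)·sin(3x) dx = -120·(6/5) = -144.
  So ∫_0^π (u')² dx = 200*π + 8*π + 225*π/2 + 0 + 3600/7 − 144 = 2592/7 + 641*π/2.
||u||_{H^1}^2 = (288/7 + 27*π) + (2592/7 + 641*π/2) = 2880/7 + 695*π/2.
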